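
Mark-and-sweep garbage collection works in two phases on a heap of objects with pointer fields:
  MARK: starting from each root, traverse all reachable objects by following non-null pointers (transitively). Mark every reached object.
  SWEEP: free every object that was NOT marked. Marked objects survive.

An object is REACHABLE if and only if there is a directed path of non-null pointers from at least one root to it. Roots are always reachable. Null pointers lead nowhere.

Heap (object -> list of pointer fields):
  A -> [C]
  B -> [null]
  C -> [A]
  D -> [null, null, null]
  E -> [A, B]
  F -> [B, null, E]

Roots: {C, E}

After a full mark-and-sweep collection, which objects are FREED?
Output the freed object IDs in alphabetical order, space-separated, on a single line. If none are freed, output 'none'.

Answer: D F

Derivation:
Roots: C E
Mark C: refs=A, marked=C
Mark E: refs=A B, marked=C E
Mark A: refs=C, marked=A C E
Mark B: refs=null, marked=A B C E
Unmarked (collected): D F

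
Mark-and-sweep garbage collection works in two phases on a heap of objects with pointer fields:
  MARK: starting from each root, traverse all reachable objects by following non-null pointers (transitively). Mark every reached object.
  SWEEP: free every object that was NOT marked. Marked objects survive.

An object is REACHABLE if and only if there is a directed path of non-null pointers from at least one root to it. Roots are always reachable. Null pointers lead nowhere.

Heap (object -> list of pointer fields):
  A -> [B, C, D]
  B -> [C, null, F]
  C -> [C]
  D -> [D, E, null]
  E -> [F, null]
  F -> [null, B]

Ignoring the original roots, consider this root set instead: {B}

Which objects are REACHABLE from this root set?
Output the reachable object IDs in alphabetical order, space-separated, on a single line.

Answer: B C F

Derivation:
Roots: B
Mark B: refs=C null F, marked=B
Mark C: refs=C, marked=B C
Mark F: refs=null B, marked=B C F
Unmarked (collected): A D E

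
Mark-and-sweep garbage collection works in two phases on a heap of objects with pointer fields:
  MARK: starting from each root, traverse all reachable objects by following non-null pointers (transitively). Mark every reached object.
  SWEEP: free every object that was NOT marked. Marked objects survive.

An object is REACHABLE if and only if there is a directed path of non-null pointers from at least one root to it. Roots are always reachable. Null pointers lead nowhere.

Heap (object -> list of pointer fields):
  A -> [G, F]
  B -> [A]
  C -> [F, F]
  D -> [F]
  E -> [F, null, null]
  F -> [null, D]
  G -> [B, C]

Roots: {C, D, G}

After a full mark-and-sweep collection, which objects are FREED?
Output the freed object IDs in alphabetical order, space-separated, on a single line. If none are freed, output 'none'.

Roots: C D G
Mark C: refs=F F, marked=C
Mark D: refs=F, marked=C D
Mark G: refs=B C, marked=C D G
Mark F: refs=null D, marked=C D F G
Mark B: refs=A, marked=B C D F G
Mark A: refs=G F, marked=A B C D F G
Unmarked (collected): E

Answer: E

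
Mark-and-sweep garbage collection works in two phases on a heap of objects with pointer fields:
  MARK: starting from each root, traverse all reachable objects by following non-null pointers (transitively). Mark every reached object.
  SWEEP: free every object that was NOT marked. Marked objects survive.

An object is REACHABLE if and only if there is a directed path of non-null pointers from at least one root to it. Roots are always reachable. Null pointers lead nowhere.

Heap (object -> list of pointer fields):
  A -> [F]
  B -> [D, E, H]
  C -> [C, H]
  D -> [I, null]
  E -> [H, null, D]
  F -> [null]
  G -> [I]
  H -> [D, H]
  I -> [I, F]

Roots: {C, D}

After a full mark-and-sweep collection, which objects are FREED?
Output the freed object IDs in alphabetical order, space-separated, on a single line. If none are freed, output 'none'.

Roots: C D
Mark C: refs=C H, marked=C
Mark D: refs=I null, marked=C D
Mark H: refs=D H, marked=C D H
Mark I: refs=I F, marked=C D H I
Mark F: refs=null, marked=C D F H I
Unmarked (collected): A B E G

Answer: A B E G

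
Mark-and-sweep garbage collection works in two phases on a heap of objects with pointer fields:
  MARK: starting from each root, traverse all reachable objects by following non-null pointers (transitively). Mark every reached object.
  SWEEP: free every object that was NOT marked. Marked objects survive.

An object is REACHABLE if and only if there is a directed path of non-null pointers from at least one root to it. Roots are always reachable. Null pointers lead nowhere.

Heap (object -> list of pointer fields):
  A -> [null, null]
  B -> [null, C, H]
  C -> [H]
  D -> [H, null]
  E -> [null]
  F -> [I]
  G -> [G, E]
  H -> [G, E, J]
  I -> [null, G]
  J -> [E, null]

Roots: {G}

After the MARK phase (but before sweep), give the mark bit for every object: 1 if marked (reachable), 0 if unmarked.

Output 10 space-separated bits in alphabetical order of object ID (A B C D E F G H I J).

Roots: G
Mark G: refs=G E, marked=G
Mark E: refs=null, marked=E G
Unmarked (collected): A B C D F H I J

Answer: 0 0 0 0 1 0 1 0 0 0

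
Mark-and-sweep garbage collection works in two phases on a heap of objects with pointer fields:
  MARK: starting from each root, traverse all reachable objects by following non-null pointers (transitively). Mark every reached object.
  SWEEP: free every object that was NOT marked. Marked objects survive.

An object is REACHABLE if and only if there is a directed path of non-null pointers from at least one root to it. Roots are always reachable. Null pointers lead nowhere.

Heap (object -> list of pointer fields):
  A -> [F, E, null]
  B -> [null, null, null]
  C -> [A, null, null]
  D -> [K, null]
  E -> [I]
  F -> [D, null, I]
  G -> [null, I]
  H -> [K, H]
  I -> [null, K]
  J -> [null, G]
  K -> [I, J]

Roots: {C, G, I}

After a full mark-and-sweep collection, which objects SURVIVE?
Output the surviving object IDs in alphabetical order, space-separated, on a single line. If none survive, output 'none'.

Roots: C G I
Mark C: refs=A null null, marked=C
Mark G: refs=null I, marked=C G
Mark I: refs=null K, marked=C G I
Mark A: refs=F E null, marked=A C G I
Mark K: refs=I J, marked=A C G I K
Mark F: refs=D null I, marked=A C F G I K
Mark E: refs=I, marked=A C E F G I K
Mark J: refs=null G, marked=A C E F G I J K
Mark D: refs=K null, marked=A C D E F G I J K
Unmarked (collected): B H

Answer: A C D E F G I J K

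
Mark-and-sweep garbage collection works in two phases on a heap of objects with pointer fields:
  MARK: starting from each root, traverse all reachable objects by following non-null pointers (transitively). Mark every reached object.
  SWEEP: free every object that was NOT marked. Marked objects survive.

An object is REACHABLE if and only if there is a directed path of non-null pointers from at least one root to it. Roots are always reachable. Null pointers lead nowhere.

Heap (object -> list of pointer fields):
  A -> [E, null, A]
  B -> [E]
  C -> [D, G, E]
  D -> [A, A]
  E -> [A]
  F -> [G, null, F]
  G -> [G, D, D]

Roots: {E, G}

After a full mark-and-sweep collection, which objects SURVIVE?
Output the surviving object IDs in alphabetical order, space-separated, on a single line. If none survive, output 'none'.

Answer: A D E G

Derivation:
Roots: E G
Mark E: refs=A, marked=E
Mark G: refs=G D D, marked=E G
Mark A: refs=E null A, marked=A E G
Mark D: refs=A A, marked=A D E G
Unmarked (collected): B C F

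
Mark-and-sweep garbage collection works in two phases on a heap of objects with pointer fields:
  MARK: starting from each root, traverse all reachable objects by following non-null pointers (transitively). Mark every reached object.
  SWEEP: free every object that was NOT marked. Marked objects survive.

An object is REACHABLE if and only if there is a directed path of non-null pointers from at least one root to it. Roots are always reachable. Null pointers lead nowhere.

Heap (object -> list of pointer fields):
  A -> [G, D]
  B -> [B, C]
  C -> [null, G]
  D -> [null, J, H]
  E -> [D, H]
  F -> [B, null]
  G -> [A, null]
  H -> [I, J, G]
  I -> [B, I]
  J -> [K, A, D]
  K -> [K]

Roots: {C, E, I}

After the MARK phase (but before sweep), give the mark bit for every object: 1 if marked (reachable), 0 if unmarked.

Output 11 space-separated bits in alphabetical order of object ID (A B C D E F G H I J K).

Roots: C E I
Mark C: refs=null G, marked=C
Mark E: refs=D H, marked=C E
Mark I: refs=B I, marked=C E I
Mark G: refs=A null, marked=C E G I
Mark D: refs=null J H, marked=C D E G I
Mark H: refs=I J G, marked=C D E G H I
Mark B: refs=B C, marked=B C D E G H I
Mark A: refs=G D, marked=A B C D E G H I
Mark J: refs=K A D, marked=A B C D E G H I J
Mark K: refs=K, marked=A B C D E G H I J K
Unmarked (collected): F

Answer: 1 1 1 1 1 0 1 1 1 1 1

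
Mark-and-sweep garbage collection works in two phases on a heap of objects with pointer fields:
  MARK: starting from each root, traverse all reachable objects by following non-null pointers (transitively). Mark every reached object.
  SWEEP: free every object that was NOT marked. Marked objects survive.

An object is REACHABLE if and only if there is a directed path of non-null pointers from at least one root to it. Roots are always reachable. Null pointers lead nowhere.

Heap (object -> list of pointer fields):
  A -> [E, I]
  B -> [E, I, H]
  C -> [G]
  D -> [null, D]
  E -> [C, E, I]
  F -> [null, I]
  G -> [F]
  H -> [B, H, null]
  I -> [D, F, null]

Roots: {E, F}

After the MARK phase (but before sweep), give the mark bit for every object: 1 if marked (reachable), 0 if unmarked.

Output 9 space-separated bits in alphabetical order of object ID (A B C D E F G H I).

Roots: E F
Mark E: refs=C E I, marked=E
Mark F: refs=null I, marked=E F
Mark C: refs=G, marked=C E F
Mark I: refs=D F null, marked=C E F I
Mark G: refs=F, marked=C E F G I
Mark D: refs=null D, marked=C D E F G I
Unmarked (collected): A B H

Answer: 0 0 1 1 1 1 1 0 1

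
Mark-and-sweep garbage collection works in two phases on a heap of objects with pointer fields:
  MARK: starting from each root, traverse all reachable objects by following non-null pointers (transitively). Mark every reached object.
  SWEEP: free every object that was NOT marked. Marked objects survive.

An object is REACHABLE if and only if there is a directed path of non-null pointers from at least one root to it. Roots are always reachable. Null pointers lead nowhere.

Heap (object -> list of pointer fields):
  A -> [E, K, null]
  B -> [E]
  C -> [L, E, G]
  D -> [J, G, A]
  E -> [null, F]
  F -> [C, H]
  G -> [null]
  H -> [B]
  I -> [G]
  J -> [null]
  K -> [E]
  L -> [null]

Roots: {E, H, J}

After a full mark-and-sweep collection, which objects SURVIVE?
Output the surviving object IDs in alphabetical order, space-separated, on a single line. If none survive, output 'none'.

Roots: E H J
Mark E: refs=null F, marked=E
Mark H: refs=B, marked=E H
Mark J: refs=null, marked=E H J
Mark F: refs=C H, marked=E F H J
Mark B: refs=E, marked=B E F H J
Mark C: refs=L E G, marked=B C E F H J
Mark L: refs=null, marked=B C E F H J L
Mark G: refs=null, marked=B C E F G H J L
Unmarked (collected): A D I K

Answer: B C E F G H J L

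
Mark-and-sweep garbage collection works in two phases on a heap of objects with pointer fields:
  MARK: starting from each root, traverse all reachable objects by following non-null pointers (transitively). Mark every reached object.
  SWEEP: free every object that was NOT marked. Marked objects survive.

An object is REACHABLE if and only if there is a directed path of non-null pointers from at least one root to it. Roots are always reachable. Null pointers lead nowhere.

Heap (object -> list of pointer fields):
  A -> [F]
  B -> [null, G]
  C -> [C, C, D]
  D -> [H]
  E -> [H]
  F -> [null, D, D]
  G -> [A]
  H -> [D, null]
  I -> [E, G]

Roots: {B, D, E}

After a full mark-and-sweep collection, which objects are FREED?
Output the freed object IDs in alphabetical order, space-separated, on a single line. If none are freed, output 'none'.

Answer: C I

Derivation:
Roots: B D E
Mark B: refs=null G, marked=B
Mark D: refs=H, marked=B D
Mark E: refs=H, marked=B D E
Mark G: refs=A, marked=B D E G
Mark H: refs=D null, marked=B D E G H
Mark A: refs=F, marked=A B D E G H
Mark F: refs=null D D, marked=A B D E F G H
Unmarked (collected): C I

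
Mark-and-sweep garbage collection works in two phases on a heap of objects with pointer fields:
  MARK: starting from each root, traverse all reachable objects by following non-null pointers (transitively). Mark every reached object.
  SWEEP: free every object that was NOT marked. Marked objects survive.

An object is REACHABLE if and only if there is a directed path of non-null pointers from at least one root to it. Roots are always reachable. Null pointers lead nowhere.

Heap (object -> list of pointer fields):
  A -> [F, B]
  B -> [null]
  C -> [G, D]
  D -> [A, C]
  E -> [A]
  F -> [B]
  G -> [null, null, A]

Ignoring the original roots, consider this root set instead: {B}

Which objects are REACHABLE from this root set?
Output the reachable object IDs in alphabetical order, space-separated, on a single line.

Roots: B
Mark B: refs=null, marked=B
Unmarked (collected): A C D E F G

Answer: B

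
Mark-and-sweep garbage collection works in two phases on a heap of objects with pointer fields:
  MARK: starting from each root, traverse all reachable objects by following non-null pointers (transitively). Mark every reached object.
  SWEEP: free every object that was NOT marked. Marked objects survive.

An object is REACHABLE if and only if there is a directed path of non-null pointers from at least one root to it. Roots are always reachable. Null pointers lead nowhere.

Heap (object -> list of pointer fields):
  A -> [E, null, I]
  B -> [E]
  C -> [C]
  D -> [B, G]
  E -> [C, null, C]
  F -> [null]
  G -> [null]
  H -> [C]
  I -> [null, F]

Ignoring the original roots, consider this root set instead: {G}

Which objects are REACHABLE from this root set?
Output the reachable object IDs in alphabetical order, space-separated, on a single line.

Roots: G
Mark G: refs=null, marked=G
Unmarked (collected): A B C D E F H I

Answer: G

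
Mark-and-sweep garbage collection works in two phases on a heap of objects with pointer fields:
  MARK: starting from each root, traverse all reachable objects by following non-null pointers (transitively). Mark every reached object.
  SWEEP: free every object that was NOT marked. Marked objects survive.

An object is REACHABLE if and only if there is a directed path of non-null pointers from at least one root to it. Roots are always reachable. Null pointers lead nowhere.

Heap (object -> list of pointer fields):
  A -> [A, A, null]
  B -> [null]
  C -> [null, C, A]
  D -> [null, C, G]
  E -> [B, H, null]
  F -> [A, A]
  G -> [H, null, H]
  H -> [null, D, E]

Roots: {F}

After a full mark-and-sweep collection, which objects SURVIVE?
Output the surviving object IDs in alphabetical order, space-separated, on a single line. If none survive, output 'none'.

Roots: F
Mark F: refs=A A, marked=F
Mark A: refs=A A null, marked=A F
Unmarked (collected): B C D E G H

Answer: A F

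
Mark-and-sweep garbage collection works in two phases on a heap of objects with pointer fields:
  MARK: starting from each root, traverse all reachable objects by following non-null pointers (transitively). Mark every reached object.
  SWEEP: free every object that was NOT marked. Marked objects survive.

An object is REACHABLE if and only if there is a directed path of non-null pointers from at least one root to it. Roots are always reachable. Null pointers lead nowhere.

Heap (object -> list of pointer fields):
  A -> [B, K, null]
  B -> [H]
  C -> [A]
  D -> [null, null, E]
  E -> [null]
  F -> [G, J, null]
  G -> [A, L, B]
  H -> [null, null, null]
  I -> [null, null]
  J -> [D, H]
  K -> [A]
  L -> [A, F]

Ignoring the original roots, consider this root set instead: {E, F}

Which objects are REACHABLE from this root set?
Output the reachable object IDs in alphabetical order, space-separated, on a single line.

Roots: E F
Mark E: refs=null, marked=E
Mark F: refs=G J null, marked=E F
Mark G: refs=A L B, marked=E F G
Mark J: refs=D H, marked=E F G J
Mark A: refs=B K null, marked=A E F G J
Mark L: refs=A F, marked=A E F G J L
Mark B: refs=H, marked=A B E F G J L
Mark D: refs=null null E, marked=A B D E F G J L
Mark H: refs=null null null, marked=A B D E F G H J L
Mark K: refs=A, marked=A B D E F G H J K L
Unmarked (collected): C I

Answer: A B D E F G H J K L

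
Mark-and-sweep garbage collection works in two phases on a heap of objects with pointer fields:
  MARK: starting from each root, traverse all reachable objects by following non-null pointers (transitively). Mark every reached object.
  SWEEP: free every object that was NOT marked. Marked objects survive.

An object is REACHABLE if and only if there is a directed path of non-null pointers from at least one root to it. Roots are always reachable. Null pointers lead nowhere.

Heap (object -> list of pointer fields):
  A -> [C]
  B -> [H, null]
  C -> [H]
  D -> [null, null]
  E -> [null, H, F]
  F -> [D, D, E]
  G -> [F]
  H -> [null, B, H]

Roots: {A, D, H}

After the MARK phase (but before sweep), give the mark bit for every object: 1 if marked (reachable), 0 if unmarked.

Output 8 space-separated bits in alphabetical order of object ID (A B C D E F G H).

Roots: A D H
Mark A: refs=C, marked=A
Mark D: refs=null null, marked=A D
Mark H: refs=null B H, marked=A D H
Mark C: refs=H, marked=A C D H
Mark B: refs=H null, marked=A B C D H
Unmarked (collected): E F G

Answer: 1 1 1 1 0 0 0 1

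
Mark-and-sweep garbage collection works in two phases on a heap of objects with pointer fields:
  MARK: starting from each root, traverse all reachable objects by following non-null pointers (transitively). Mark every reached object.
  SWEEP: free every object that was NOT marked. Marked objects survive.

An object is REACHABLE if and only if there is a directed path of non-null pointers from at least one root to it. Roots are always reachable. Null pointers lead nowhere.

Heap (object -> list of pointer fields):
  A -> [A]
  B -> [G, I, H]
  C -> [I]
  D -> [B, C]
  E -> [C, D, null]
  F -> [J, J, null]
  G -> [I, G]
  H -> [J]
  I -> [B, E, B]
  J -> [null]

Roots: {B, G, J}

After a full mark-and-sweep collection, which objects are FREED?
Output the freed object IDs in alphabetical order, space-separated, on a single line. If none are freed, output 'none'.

Roots: B G J
Mark B: refs=G I H, marked=B
Mark G: refs=I G, marked=B G
Mark J: refs=null, marked=B G J
Mark I: refs=B E B, marked=B G I J
Mark H: refs=J, marked=B G H I J
Mark E: refs=C D null, marked=B E G H I J
Mark C: refs=I, marked=B C E G H I J
Mark D: refs=B C, marked=B C D E G H I J
Unmarked (collected): A F

Answer: A F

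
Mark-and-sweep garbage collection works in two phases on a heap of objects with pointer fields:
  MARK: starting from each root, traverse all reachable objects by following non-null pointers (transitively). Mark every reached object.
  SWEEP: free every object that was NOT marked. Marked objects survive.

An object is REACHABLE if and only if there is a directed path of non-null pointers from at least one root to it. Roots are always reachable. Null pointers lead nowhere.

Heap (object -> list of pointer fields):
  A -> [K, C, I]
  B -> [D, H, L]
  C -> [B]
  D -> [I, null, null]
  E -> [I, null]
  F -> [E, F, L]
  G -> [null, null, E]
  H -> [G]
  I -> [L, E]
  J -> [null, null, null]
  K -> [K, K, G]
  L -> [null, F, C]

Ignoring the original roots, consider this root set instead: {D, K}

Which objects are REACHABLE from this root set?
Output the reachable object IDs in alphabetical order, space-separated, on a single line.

Roots: D K
Mark D: refs=I null null, marked=D
Mark K: refs=K K G, marked=D K
Mark I: refs=L E, marked=D I K
Mark G: refs=null null E, marked=D G I K
Mark L: refs=null F C, marked=D G I K L
Mark E: refs=I null, marked=D E G I K L
Mark F: refs=E F L, marked=D E F G I K L
Mark C: refs=B, marked=C D E F G I K L
Mark B: refs=D H L, marked=B C D E F G I K L
Mark H: refs=G, marked=B C D E F G H I K L
Unmarked (collected): A J

Answer: B C D E F G H I K L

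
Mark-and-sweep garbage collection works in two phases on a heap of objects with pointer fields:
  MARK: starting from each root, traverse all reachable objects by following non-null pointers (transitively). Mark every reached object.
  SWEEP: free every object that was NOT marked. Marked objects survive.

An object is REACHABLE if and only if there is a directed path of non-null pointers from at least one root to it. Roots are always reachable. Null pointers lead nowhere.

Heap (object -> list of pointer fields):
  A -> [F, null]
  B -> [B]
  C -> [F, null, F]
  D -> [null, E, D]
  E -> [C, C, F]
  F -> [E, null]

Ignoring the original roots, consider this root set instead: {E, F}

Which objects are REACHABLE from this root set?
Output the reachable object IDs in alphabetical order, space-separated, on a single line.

Answer: C E F

Derivation:
Roots: E F
Mark E: refs=C C F, marked=E
Mark F: refs=E null, marked=E F
Mark C: refs=F null F, marked=C E F
Unmarked (collected): A B D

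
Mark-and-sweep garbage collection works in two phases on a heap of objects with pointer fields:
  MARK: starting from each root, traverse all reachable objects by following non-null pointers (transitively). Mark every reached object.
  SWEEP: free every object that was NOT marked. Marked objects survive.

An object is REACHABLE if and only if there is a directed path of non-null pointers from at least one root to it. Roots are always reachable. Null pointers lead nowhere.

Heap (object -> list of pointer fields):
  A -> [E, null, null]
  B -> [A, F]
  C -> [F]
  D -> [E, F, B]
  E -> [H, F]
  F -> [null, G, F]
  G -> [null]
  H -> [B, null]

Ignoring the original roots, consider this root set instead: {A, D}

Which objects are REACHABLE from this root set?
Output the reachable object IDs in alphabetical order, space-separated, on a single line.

Answer: A B D E F G H

Derivation:
Roots: A D
Mark A: refs=E null null, marked=A
Mark D: refs=E F B, marked=A D
Mark E: refs=H F, marked=A D E
Mark F: refs=null G F, marked=A D E F
Mark B: refs=A F, marked=A B D E F
Mark H: refs=B null, marked=A B D E F H
Mark G: refs=null, marked=A B D E F G H
Unmarked (collected): C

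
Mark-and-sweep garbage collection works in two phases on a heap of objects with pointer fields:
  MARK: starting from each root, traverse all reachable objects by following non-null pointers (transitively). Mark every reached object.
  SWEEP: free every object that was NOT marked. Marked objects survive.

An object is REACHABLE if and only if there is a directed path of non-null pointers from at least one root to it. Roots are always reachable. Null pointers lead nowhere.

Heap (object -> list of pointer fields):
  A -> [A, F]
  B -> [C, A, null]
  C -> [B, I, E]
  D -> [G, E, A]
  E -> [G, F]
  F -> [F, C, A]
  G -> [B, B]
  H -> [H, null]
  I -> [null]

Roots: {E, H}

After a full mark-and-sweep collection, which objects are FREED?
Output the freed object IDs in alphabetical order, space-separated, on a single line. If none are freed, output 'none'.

Roots: E H
Mark E: refs=G F, marked=E
Mark H: refs=H null, marked=E H
Mark G: refs=B B, marked=E G H
Mark F: refs=F C A, marked=E F G H
Mark B: refs=C A null, marked=B E F G H
Mark C: refs=B I E, marked=B C E F G H
Mark A: refs=A F, marked=A B C E F G H
Mark I: refs=null, marked=A B C E F G H I
Unmarked (collected): D

Answer: D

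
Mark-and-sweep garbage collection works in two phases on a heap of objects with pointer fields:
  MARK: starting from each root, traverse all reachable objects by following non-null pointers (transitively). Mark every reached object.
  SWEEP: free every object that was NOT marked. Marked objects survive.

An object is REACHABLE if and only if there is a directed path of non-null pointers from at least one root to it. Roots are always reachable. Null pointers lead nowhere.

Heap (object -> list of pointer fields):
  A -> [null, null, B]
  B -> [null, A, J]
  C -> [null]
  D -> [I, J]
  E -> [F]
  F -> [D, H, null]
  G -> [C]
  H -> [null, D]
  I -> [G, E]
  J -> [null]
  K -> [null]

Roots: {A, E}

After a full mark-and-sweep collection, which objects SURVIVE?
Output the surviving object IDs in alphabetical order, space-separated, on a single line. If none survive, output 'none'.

Answer: A B C D E F G H I J

Derivation:
Roots: A E
Mark A: refs=null null B, marked=A
Mark E: refs=F, marked=A E
Mark B: refs=null A J, marked=A B E
Mark F: refs=D H null, marked=A B E F
Mark J: refs=null, marked=A B E F J
Mark D: refs=I J, marked=A B D E F J
Mark H: refs=null D, marked=A B D E F H J
Mark I: refs=G E, marked=A B D E F H I J
Mark G: refs=C, marked=A B D E F G H I J
Mark C: refs=null, marked=A B C D E F G H I J
Unmarked (collected): K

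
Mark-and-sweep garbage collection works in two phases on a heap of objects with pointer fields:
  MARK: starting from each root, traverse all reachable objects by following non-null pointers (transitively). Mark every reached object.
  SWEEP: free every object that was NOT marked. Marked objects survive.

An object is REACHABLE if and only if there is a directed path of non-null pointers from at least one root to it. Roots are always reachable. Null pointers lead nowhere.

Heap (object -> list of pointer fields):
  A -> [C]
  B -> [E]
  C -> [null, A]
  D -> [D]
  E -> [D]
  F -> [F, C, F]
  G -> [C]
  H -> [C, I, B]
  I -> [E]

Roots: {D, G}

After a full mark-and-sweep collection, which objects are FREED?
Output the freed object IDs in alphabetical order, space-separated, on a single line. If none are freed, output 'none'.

Answer: B E F H I

Derivation:
Roots: D G
Mark D: refs=D, marked=D
Mark G: refs=C, marked=D G
Mark C: refs=null A, marked=C D G
Mark A: refs=C, marked=A C D G
Unmarked (collected): B E F H I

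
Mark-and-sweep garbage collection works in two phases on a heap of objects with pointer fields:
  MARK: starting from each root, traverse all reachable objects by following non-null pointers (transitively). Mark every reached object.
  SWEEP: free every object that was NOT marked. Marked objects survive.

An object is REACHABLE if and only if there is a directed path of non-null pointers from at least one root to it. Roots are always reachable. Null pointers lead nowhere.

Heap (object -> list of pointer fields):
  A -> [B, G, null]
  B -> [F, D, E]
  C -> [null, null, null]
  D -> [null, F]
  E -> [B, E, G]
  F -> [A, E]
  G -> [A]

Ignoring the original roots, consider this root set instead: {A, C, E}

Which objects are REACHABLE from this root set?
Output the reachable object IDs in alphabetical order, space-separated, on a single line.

Roots: A C E
Mark A: refs=B G null, marked=A
Mark C: refs=null null null, marked=A C
Mark E: refs=B E G, marked=A C E
Mark B: refs=F D E, marked=A B C E
Mark G: refs=A, marked=A B C E G
Mark F: refs=A E, marked=A B C E F G
Mark D: refs=null F, marked=A B C D E F G
Unmarked (collected): (none)

Answer: A B C D E F G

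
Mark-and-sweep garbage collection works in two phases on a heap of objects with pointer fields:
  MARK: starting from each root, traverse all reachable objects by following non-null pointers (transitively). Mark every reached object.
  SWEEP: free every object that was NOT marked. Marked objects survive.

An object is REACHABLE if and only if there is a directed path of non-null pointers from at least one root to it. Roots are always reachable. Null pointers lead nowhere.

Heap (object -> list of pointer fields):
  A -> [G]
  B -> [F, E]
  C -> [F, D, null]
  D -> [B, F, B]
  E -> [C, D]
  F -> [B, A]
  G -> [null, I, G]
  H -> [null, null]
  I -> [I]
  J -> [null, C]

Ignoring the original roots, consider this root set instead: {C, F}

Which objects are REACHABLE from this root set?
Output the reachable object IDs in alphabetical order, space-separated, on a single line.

Answer: A B C D E F G I

Derivation:
Roots: C F
Mark C: refs=F D null, marked=C
Mark F: refs=B A, marked=C F
Mark D: refs=B F B, marked=C D F
Mark B: refs=F E, marked=B C D F
Mark A: refs=G, marked=A B C D F
Mark E: refs=C D, marked=A B C D E F
Mark G: refs=null I G, marked=A B C D E F G
Mark I: refs=I, marked=A B C D E F G I
Unmarked (collected): H J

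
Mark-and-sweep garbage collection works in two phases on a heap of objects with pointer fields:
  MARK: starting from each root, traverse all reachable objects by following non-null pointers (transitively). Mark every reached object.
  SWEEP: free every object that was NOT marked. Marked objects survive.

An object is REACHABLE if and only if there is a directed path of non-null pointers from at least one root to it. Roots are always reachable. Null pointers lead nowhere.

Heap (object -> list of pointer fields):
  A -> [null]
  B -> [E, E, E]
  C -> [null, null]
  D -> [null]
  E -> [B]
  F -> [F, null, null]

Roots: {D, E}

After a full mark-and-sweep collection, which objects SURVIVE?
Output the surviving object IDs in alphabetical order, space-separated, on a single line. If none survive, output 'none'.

Roots: D E
Mark D: refs=null, marked=D
Mark E: refs=B, marked=D E
Mark B: refs=E E E, marked=B D E
Unmarked (collected): A C F

Answer: B D E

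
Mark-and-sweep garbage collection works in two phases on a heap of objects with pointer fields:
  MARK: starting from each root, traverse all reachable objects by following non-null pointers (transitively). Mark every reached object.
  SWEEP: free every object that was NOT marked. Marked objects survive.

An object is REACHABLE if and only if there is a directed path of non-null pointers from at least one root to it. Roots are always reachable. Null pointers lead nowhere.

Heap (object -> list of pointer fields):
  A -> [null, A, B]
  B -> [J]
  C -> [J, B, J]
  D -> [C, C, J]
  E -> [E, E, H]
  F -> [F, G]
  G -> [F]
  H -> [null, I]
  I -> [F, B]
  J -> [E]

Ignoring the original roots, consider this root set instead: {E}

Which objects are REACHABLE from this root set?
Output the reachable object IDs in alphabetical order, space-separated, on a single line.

Roots: E
Mark E: refs=E E H, marked=E
Mark H: refs=null I, marked=E H
Mark I: refs=F B, marked=E H I
Mark F: refs=F G, marked=E F H I
Mark B: refs=J, marked=B E F H I
Mark G: refs=F, marked=B E F G H I
Mark J: refs=E, marked=B E F G H I J
Unmarked (collected): A C D

Answer: B E F G H I J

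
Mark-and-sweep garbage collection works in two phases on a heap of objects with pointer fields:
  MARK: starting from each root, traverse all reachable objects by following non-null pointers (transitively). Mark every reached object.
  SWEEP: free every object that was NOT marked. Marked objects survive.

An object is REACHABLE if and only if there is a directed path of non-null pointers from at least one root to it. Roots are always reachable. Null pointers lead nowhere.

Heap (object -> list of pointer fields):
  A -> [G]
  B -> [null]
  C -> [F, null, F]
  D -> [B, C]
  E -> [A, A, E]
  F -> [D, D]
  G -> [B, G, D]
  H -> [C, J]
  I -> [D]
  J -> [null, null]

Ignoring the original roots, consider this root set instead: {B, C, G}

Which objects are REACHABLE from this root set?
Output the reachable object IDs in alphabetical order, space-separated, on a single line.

Roots: B C G
Mark B: refs=null, marked=B
Mark C: refs=F null F, marked=B C
Mark G: refs=B G D, marked=B C G
Mark F: refs=D D, marked=B C F G
Mark D: refs=B C, marked=B C D F G
Unmarked (collected): A E H I J

Answer: B C D F G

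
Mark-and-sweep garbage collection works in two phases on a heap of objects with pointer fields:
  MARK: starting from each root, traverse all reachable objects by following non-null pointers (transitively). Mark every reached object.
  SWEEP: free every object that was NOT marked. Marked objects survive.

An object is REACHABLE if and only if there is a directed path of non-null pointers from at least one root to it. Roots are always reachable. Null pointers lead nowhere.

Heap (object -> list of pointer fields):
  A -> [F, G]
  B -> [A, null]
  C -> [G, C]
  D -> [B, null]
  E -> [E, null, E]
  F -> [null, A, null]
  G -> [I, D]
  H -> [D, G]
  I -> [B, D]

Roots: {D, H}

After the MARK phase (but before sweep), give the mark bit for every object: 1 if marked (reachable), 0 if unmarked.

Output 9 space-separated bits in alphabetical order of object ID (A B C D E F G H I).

Answer: 1 1 0 1 0 1 1 1 1

Derivation:
Roots: D H
Mark D: refs=B null, marked=D
Mark H: refs=D G, marked=D H
Mark B: refs=A null, marked=B D H
Mark G: refs=I D, marked=B D G H
Mark A: refs=F G, marked=A B D G H
Mark I: refs=B D, marked=A B D G H I
Mark F: refs=null A null, marked=A B D F G H I
Unmarked (collected): C E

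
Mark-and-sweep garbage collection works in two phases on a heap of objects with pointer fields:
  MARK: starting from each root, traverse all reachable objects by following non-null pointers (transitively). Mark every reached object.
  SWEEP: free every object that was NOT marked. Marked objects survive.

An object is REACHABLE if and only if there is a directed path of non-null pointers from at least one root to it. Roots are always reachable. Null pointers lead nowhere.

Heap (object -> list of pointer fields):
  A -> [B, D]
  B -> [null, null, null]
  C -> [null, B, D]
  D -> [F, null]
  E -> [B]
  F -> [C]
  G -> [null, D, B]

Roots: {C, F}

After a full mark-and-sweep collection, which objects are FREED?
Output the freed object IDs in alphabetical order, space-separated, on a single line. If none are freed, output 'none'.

Roots: C F
Mark C: refs=null B D, marked=C
Mark F: refs=C, marked=C F
Mark B: refs=null null null, marked=B C F
Mark D: refs=F null, marked=B C D F
Unmarked (collected): A E G

Answer: A E G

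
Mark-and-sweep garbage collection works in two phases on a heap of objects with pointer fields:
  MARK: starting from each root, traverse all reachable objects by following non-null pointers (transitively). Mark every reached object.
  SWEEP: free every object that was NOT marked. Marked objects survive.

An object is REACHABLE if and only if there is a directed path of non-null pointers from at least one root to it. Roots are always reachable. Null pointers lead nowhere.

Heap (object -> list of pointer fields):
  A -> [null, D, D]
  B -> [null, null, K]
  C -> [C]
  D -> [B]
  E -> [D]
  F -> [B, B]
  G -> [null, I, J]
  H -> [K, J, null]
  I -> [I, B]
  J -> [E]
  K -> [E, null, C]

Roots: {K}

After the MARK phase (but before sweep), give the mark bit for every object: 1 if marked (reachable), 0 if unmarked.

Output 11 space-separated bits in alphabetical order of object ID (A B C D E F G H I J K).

Answer: 0 1 1 1 1 0 0 0 0 0 1

Derivation:
Roots: K
Mark K: refs=E null C, marked=K
Mark E: refs=D, marked=E K
Mark C: refs=C, marked=C E K
Mark D: refs=B, marked=C D E K
Mark B: refs=null null K, marked=B C D E K
Unmarked (collected): A F G H I J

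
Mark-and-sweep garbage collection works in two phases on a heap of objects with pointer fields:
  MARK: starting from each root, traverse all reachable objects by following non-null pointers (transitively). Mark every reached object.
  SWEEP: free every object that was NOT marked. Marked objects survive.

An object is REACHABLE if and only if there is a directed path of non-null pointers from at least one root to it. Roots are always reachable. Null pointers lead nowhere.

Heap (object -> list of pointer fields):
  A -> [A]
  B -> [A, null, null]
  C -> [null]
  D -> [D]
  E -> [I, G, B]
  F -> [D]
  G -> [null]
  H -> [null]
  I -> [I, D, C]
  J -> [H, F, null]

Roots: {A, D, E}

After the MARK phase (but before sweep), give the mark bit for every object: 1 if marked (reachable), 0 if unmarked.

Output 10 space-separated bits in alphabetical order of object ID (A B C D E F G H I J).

Roots: A D E
Mark A: refs=A, marked=A
Mark D: refs=D, marked=A D
Mark E: refs=I G B, marked=A D E
Mark I: refs=I D C, marked=A D E I
Mark G: refs=null, marked=A D E G I
Mark B: refs=A null null, marked=A B D E G I
Mark C: refs=null, marked=A B C D E G I
Unmarked (collected): F H J

Answer: 1 1 1 1 1 0 1 0 1 0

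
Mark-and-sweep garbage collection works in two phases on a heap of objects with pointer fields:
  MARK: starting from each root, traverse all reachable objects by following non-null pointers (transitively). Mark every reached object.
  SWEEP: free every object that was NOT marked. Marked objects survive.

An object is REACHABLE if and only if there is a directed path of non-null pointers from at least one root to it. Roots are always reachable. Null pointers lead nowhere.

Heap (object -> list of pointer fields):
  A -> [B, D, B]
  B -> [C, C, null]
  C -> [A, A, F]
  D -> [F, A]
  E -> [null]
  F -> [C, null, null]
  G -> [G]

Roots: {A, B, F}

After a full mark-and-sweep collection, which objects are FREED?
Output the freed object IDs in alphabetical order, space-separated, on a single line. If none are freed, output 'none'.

Roots: A B F
Mark A: refs=B D B, marked=A
Mark B: refs=C C null, marked=A B
Mark F: refs=C null null, marked=A B F
Mark D: refs=F A, marked=A B D F
Mark C: refs=A A F, marked=A B C D F
Unmarked (collected): E G

Answer: E G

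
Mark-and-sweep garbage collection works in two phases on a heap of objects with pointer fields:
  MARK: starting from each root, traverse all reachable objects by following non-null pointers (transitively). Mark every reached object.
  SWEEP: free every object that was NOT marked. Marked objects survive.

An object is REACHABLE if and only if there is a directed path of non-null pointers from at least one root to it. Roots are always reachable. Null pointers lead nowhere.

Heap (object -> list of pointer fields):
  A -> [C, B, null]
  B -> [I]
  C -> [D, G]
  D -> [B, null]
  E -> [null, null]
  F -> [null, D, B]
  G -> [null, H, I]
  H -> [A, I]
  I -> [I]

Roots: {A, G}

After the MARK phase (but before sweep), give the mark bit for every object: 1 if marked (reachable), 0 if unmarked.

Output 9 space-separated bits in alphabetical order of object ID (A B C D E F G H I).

Roots: A G
Mark A: refs=C B null, marked=A
Mark G: refs=null H I, marked=A G
Mark C: refs=D G, marked=A C G
Mark B: refs=I, marked=A B C G
Mark H: refs=A I, marked=A B C G H
Mark I: refs=I, marked=A B C G H I
Mark D: refs=B null, marked=A B C D G H I
Unmarked (collected): E F

Answer: 1 1 1 1 0 0 1 1 1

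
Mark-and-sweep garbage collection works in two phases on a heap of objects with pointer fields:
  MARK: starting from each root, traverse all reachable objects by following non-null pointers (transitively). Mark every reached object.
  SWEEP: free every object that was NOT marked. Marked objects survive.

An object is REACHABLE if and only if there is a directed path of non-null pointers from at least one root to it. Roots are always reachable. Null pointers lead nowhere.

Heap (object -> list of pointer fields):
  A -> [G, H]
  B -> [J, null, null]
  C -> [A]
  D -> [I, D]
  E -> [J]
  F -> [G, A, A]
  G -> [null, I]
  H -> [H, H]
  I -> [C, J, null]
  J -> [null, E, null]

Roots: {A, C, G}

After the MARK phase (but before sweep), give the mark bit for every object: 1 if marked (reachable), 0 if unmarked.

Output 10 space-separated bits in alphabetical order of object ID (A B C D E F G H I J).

Answer: 1 0 1 0 1 0 1 1 1 1

Derivation:
Roots: A C G
Mark A: refs=G H, marked=A
Mark C: refs=A, marked=A C
Mark G: refs=null I, marked=A C G
Mark H: refs=H H, marked=A C G H
Mark I: refs=C J null, marked=A C G H I
Mark J: refs=null E null, marked=A C G H I J
Mark E: refs=J, marked=A C E G H I J
Unmarked (collected): B D F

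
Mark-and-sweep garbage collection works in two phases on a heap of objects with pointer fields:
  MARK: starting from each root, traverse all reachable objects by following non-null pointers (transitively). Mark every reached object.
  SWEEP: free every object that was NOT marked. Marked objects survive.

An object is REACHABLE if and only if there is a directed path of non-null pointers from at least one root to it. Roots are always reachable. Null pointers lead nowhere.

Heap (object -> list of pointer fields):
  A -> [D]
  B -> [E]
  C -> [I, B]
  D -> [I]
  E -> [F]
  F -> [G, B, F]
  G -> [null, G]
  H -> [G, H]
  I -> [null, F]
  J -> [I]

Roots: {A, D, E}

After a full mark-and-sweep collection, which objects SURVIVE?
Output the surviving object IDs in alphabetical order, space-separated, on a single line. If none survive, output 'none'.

Roots: A D E
Mark A: refs=D, marked=A
Mark D: refs=I, marked=A D
Mark E: refs=F, marked=A D E
Mark I: refs=null F, marked=A D E I
Mark F: refs=G B F, marked=A D E F I
Mark G: refs=null G, marked=A D E F G I
Mark B: refs=E, marked=A B D E F G I
Unmarked (collected): C H J

Answer: A B D E F G I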